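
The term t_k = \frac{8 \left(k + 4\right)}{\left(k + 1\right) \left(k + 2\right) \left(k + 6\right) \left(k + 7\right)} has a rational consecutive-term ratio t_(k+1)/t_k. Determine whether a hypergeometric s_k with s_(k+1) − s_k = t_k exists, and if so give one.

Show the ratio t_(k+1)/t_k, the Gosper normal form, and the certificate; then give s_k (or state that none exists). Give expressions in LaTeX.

Compute t_(k+1)/t_k: get (k + 1)*(k + 5)*(k + 6)/((k + 3)*(k + 4)*(k + 8)).
Gosper form: A/B · C(k+1)/C(k) with A=k + 1, B=k + 8, C=k**4 + 16*k**3 + 95*k**2 + 248*k + 240.
f must satisfy (k + 1)·f(k+1) − (k + 7)·f(k) = k**4 + 16*k**3 + 95*k**2 + 248*k + 240.
Degrees (1,1,4) ⇒ d ≤ 6.
Coefficient equations give f(k) = k*(k + 2)*(k + 3)*(k + 4)*(k + 5)*(k + 7)/12.
Then R = B(k−1)f/C = k*(k + 2)*(k + 7)**2/(12*(k + 4)), so s_k = R(k)·t_k = 2*k*(k + 7)/(3*(k**2 + 7*k + 6)).
Verify: 8*(k + 4)/(k**4 + 16*k**3 + 83*k**2 + 152*k + 84) matches t_k.

s_k = \frac{2 k \left(k + 7\right)}{3 \left(k^{2} + 7 k + 6\right)}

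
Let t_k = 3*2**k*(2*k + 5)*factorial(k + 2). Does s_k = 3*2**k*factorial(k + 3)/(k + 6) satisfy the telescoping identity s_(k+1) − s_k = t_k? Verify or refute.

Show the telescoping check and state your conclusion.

Invalid: residual -9*2**k*(2*k**2 + 17*k + 29)*factorial(k + 2)/((k + 6)*(k + 7)) ≠ 0.

s_(k+1) = 6*2**k*factorial(k + 4)/(k + 7)
s_(k+1) − s_k = 3*2**k*(2*k**2 + 19*k + 41)*factorial(k + 3)/((k + 6)*(k + 7))
(s_(k+1) − s_k) − t_k = -9*2**k*(2*k**2 + 17*k + 29)*factorial(k + 2)/((k + 6)*(k + 7))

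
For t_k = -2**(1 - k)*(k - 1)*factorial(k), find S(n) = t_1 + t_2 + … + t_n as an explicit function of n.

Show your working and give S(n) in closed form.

S(n) = 2**(1 - n)*(2**n - n*factorial(n) - factorial(n))

Compute t_(k+1)/t_k: get k*(k + 1)/(2*(k - 1)).
So A=k/2 + 1/2 and B=1, with C=k - 1.
Key eq: (k/2 + 1/2)·f(k+1) = (1)·f(k) + (k - 1).
Bound: deg f ≤ 0.
A polynomial solution: f(k) = 2.
Then R = B(k−1)f/C = 2/(k - 1), so s_k = R(k)·t_k = -2**(2 - k)*factorial(k).
s_(k+1) − s_k = -2**(1 - k)*(k - 1)*factorial(k) = t_k.
Telescope: S(n) = s_(n+1) − s_(1) = -2**(1 - n)*factorial(n + 1) − (-2) = 2**(1 - n)*(2**n - n*factorial(n) - factorial(n)).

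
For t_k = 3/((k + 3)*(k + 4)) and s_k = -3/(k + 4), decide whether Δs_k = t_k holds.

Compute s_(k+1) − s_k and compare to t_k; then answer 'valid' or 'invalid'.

s_(k+1) = -3/(k + 5)
s_(k+1) − s_k = 3/((k + 4)*(k + 5))
(s_(k+1) − s_k) − t_k = -6/(k**3 + 12*k**2 + 47*k + 60)

Invalid: residual -6/(k**3 + 12*k**2 + 47*k + 60) ≠ 0.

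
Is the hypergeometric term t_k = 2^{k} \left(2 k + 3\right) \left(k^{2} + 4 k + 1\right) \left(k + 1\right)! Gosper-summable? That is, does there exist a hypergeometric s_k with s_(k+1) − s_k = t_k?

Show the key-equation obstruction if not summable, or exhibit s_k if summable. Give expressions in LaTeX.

Yes. s_k = 2^{k} \left(k - 1\right) \left(k + 3\right) \left(k + 1\right)!.

Step 1: r(k) = 2*(k + 2)*(2*k + 5)*(4*k + (k + 1)**2 + 5)/((2*k + 3)*(k**2 + 4*k + 1)).
So A=2*k + 4 and B=1, with C=k**3 + 11*k**2/2 + 7*k + 3/2.
Key eq: (2*k + 4)·f(k+1) = (1)·f(k) + (k**3 + 11*k**2/2 + 7*k + 3/2).
From deg A=1, deg B=0, deg C=3: d=2.
A polynomial solution: f(k) = (k - 1)*(k + 3)/2.
Then R = B(k−1)f/C = (k - 1)*(k + 3)/((2*k + 3)*(k**2 + 4*k + 1)), so s_k = R(k)·t_k = 2**k*(k - 1)*(k + 3)*factorial(k + 1).
Δs = 2**k*(2*k + 3)*(k**2 + 4*k + 1)*factorial(k + 1), as required.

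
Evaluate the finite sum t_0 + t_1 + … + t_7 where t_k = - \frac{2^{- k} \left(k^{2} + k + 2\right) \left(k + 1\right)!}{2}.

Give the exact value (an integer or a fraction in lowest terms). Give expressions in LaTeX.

The ratio is (k + 2)*(k + (k + 1)**2 + 3)/(2*(k**2 + k + 2)).
Gosper form: A/B · C(k+1)/C(k) with A=k/2 + 1, B=1, C=k**2 + k + 2.
Key eq: (k/2 + 1)·f(k+1) = (1)·f(k) + (k**2 + k + 2).
deg f ≤ 1 (via 1,0,2).
Coefficient equations give f(k) = 2*k.
R(k) = B(k−1)·f(k)/C(k) = 2*k/(k**2 + k + 2); s_k = R·t_k = -k*factorial(k + 1)/2**k.
Δs = -(k**2 + k + 2)*factorial(k + 1)/(2*2**k), as required.
Sum = s_(8) − s_(0); s_(8) = -11340, s_(0) = 0 ⇒ -11340.

Σ = -11340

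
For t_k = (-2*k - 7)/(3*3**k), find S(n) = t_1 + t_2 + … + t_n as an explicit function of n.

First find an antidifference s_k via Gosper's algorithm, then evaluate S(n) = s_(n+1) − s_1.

Step 1: r(k) = (2*k + 9)/(3*(2*k + 7)).
Normal form (A,B,C) = (1/3, 1, k + 7/2).
f must satisfy (1/3)·f(k+1) − (1)·f(k) = k + 7/2.
Degrees (0,0,1) ⇒ d ≤ 1.
Solving with deg f ≤ 1: f(k) = -3*(k + 4)/2.
So s_k = (B(k−1)f/C)·t_k = (-3*(k + 4)/(2*k + 7))·t_k = (k + 4)/3**k.
s_(k+1) − s_k = (-2*k - 7)/(3*3**k) = t_k.
Σ_(k=1)^n t_k = s_(n+1) − s_(1) = (3**(-n - 1)*(n + 5)) − (5/3), i.e. 3**(-n - 1)*(-5*3**n + n + 5).

S(n) = 3**(-n - 1)*(-5*3**n + n + 5)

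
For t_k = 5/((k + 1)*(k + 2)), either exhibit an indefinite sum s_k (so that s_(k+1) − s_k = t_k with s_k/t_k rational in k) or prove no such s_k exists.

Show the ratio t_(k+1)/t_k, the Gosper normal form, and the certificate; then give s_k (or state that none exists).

s_k = 5*k/(k + 1)

t_(k+1)/t_k = (k + 1)/(k + 3).
Take A(k)=k + 1, B(k)=k + 3, C(k)=1.
Key eq: (k + 1)·f(k+1) = (k + 2)·f(k) + (1).
d = 1 from the (1,1,0) case.
A polynomial solution: f(k) = k.
So s_k = (B(k−1)f/C)·t_k = (k*(k + 2))·t_k = 5*k/(k + 1).
Check: Δs_k = 5/(k**2 + 3*k + 2). ✓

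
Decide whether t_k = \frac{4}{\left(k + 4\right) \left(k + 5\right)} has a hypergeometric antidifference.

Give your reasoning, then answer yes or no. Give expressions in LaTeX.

Step 1: r(k) = (k + 4)/(k + 6).
A = k + 4, B = k + 6, C = 1.
Set up (k + 4)·f(k+1) − (k + 5)·f(k) − (1) = 0.
d = 1 from the (1,1,0) case.
Solving with deg f ≤ 1: f(k) = k/4.
Then R = B(k−1)f/C = k*(k + 5)/4, so s_k = R(k)·t_k = k/(k + 4).
Verify: 4/(k**2 + 9*k + 20) matches t_k.

Yes. s_k = \frac{k}{k + 4}.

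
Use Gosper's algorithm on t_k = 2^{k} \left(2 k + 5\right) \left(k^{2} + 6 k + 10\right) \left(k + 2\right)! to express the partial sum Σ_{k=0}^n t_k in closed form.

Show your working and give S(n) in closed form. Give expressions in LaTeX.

S(n) = 2 \cdot 2^{n} n^{2} \left(n + 3\right)! + 12 \cdot 2^{n} n \left(n + 3\right)! + 18 \cdot 2^{n} \left(n + 3\right)! - 8

Compute t_(k+1)/t_k: get 2*(k + 3)*(2*k + 7)*(6*k + (k + 1)**2 + 16)/((2*k + 5)*(k**2 + 6*k + 10)).
So A=2*k + 6 and B=1, with C=k**3 + 17*k**2/2 + 25*k + 25.
Key eq: (2*k + 6)·f(k+1) = (1)·f(k) + (k**3 + 17*k**2/2 + 25*k + 25).
deg f ≤ 2 (via 1,0,3).
Match coefficients ⇒ f(k) = (k + 2)**2/2.
Get s_k = R·t_k = 2**k*(k + 2)**2*factorial(k + 2) with R(k) = B(k−1)f(k)/C(k) = (k + 2)**2/((2*k + 5)*(k**2 + 6*k + 10)).
Verify: 2**k*(2*k + 5)*(k**2 + 6*k + 10)*factorial(k + 2) matches t_k.
Evaluate: s_(n+1) = 2**(n + 1)*(n + 3)**2*factorial(n + 3); subtract s_(0) = 8 ⇒ S(n) = 2*2**n*n**2*factorial(n + 3) + 12*2**n*n*factorial(n + 3) + 18*2**n*factorial(n + 3) - 8.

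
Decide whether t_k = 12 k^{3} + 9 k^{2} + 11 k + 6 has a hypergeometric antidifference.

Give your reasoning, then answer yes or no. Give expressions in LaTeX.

Yes. s_k = k \left(3 k^{3} - 3 k^{2} + 4 k + 2\right).

t_(k+1)/t_k = (12*k**3 + 45*k**2 + 65*k + 38)/(12*k**3 + 9*k**2 + 11*k + 6).
Normal form (A,B,C) = (1, 1, k**3 + 3*k**2/4 + 11*k/12 + 1/2).
Need (1)·f(k+1) − (1)·f(k) = k**3 + 3*k**2/4 + 11*k/12 + 1/2.
From deg A=0, deg B=0, deg C=3: d=4.
Match coefficients ⇒ f(k) = k*(3*k**3 - 3*k**2 + 4*k + 2)/12.
R(k) = B(k−1)·f(k)/C(k) = k*(3*k**3 - 3*k**2 + 4*k + 2)/(12*k**3 + 9*k**2 + 11*k + 6); s_k = R·t_k = k*(3*k**3 - 3*k**2 + 4*k + 2).
Verify: 12*k**3 + 9*k**2 + 11*k + 6 matches t_k.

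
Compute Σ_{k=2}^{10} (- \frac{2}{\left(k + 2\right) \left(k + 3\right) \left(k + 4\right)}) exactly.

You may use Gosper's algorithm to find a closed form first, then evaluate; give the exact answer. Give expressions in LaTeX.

Σ = -81/1820

Ratio r(k) = (k + 2)/(k + 5).
Normal form (A,B,C) = (k + 2, k + 5, 1).
Set up (k + 2)·f(k+1) − (k + 4)·f(k) − (1) = 0.
Bound: deg f ≤ 2.
Coefficient equations give f(k) = k*(k + 5)/12.
So s_k = (B(k−1)f/C)·t_k = (k*(k + 4)*(k + 5)/12)·t_k = k*(-k - 5)/(6*(k + 2)*(k + 3)).
Check: Δs_k = -2/(k**3 + 9*k**2 + 26*k + 24). ✓
Evaluate s at k=11 and k=2: -44/273 and -7/60; difference -81/1820.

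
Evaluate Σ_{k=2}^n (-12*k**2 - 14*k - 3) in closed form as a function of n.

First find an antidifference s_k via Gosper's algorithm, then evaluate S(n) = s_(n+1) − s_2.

Ratio r(k) = (12*k**2 + 38*k + 29)/(12*k**2 + 14*k + 3).
Gosper form: A/B · C(k+1)/C(k) with A=1, B=1, C=k**2 + 7*k/6 + 1/4.
Key eq: (1)·f(k+1) = (1)·f(k) + (k**2 + 7*k/6 + 1/4).
Degrees (0,0,2) ⇒ d ≤ 3.
A polynomial solution: f(k) = k*(4*k**2 + k - 2)/12.
Then R = B(k−1)f/C = k*(4*k**2 + k - 2)/(12*k**2 + 14*k + 3), so s_k = R(k)·t_k = k*(-4*k**2 - k + 2).
Verify: -12*k**2 - 14*k - 3 matches t_k.
s_(n+1) = -4*n**3 - 13*n**2 - 12*n - 3 and s_(2) = -32, so S(n) = -4*n**3 - 13*n**2 - 12*n + 29.

S(n) = -4*n**3 - 13*n**2 - 12*n + 29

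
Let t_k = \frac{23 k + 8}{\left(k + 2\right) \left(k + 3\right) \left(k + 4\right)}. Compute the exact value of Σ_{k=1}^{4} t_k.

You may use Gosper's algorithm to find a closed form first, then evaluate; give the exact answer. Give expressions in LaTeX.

Step 1: r(k) = (k + 2)*(23*k + 31)/((k + 5)*(23*k + 8)).
Take A(k)=k + 2, B(k)=k + 5, C(k)=k + 8/23.
Set up (k + 2)·f(k+1) − (k + 4)·f(k) − (k + 8/23) = 0.
Bound: deg f ≤ 2.
Coefficient equations give f(k) = k*(9*k - 1)/46.
Certificate R = B(k−1)f/C = k*(k + 4)*(9*k - 1)/(2*(23*k + 8)) gives s_k = k*(9*k - 1)/(2*(k + 2)*(k + 3)).
Δs = (23*k + 8)/(k**3 + 9*k**2 + 26*k + 24), as required.
Sum = s_(5) − s_(1); s_(5) = 55/28, s_(1) = 1/3 ⇒ 137/84.

Σ = 137/84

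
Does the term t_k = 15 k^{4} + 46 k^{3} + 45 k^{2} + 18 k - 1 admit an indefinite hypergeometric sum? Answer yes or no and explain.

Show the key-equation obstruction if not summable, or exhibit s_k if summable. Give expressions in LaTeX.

t_(k+1)/t_k = (15*k**4 + 106*k**3 + 273*k**2 + 306*k + 123)/(15*k**4 + 46*k**3 + 45*k**2 + 18*k - 1).
Take A(k)=1, B(k)=1, C(k)=k**4 + 46*k**3/15 + 3*k**2 + 6*k/5 - 1/15.
Solve (1)·f(k+1) − (1)·f(k) = k**4 + 46*k**3/15 + 3*k**2 + 6*k/5 - 1/15.
Bound: deg f ≤ 5.
Solving with deg f ≤ 5: f(k) = k*(3*k**4 + 4*k**3 - 3*k**2 - 2*k - 3)/15.
Then R = B(k−1)f/C = k*(3*k**4 + 4*k**3 - 3*k**2 - 2*k - 3)/(15*k**4 + 46*k**3 + 45*k**2 + 18*k - 1), so s_k = R(k)·t_k = k*(3*k**4 + 4*k**3 - 3*k**2 - 2*k - 3).
Verify: 15*k**4 + 46*k**3 + 45*k**2 + 18*k - 1 matches t_k.

Yes. s_k = k \left(3 k^{4} + 4 k^{3} - 3 k^{2} - 2 k - 3\right).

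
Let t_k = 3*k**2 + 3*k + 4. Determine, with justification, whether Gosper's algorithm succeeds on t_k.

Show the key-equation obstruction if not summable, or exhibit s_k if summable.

Ratio r(k) = (3*k**2 + 9*k + 10)/(3*k**2 + 3*k + 4).
So A=1 and B=1, with C=k**2 + k + 4/3.
f must satisfy (1)·f(k+1) − (1)·f(k) = k**2 + k + 4/3.
deg f ≤ 3 (via 0,0,2).
A polynomial solution: f(k) = k*(k**2 + 3)/3.
So s_k = (B(k−1)f/C)·t_k = (k*(k**2 + 3)/(3*k**2 + 3*k + 4))·t_k = k*(k**2 + 3).
Verify: 3*k**2 + 3*k + 4 matches t_k.

Yes. s_k = k*(k**2 + 3).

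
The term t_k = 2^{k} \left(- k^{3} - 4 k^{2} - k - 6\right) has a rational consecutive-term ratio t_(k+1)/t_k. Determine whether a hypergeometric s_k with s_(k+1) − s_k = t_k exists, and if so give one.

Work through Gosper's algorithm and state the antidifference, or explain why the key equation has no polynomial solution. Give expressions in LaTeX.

r(k) = 2*(k**3 + 7*k**2 + 12*k + 12)/(k**3 + 4*k**2 + k + 6) after simplifying.
Normal form (A,B,C) = (2, 1, k**3 + 4*k**2 + k + 6).
Need (2)·f(k+1) − (1)·f(k) = k**3 + 4*k**2 + k + 6.
From deg A=0, deg B=0, deg C=3: d=3.
Coefficient equations give f(k) = k**3 - 2*k**2 + 3*k + 2.
Then R = B(k−1)f/C = (k**3 - 2*k**2 + 3*k + 2)/(k**3 + 4*k**2 + k + 6), so s_k = R(k)·t_k = 2**k*(-k**3 + 2*k**2 - 3*k - 2).
Verify: 2**k*(-k**3 - 4*k**2 - k - 6) matches t_k.

s_k = 2^{k} \left(- k^{3} + 2 k^{2} - 3 k - 2\right)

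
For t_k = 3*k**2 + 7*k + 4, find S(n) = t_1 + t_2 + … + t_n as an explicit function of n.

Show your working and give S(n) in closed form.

S(n) = n*(n**2 + 5*n + 8)

r(k) = (3*k**2 + 13*k + 14)/(3*k**2 + 7*k + 4) after simplifying.
Gosper form: A/B · C(k+1)/C(k) with A=1, B=1, C=k**2 + 7*k/3 + 4/3.
Key eq: (1)·f(k+1) = (1)·f(k) + (k**2 + 7*k/3 + 4/3).
deg f ≤ 3 (via 0,0,2).
Match coefficients ⇒ f(k) = k*(k + 1)**2/3.
Then R = B(k−1)f/C = k*(k + 1)/(3*k + 4), so s_k = R(k)·t_k = k*(k**2 + 2*k + 1).
s_(k+1) − s_k = 3*k**2 + 7*k + 4 = t_k.
Telescope: S(n) = s_(n+1) − s_(1) = n**3 + 5*n**2 + 8*n + 4 − (4) = n*(n**2 + 5*n + 8).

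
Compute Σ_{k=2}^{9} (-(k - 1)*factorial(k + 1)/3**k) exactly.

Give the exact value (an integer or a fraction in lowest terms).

The ratio is k*(k + 2)/(3*(k - 1)).
Take A(k)=k/3 + 2/3, B(k)=1, C(k)=k - 1.
Set up (k/3 + 2/3)·f(k+1) − (1)·f(k) − (k - 1) = 0.
Bound: deg f ≤ 0.
Match coefficients ⇒ f(k) = 3.
R(k) = B(k−1)·f(k)/C(k) = 3/(k - 1); s_k = R·t_k = -3**(1 - k)*factorial(k + 1).
s_(k+1) − s_k = -(k - 1)*factorial(k + 1)/3**k = t_k.
Evaluate s at k=10 and k=2: -492800/243 and -2; difference -492314/243.

Σ = -492314/243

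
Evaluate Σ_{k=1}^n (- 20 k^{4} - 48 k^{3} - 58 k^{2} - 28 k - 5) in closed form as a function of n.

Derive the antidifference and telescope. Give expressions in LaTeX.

S(n) = n \left(- 4 n^{4} - 22 n^{3} - 50 n^{2} - 55 n - 28\right)

Step 1: r(k) = (20*k**4 + 128*k**3 + 322*k**2 + 368*k + 159)/(20*k**4 + 48*k**3 + 58*k**2 + 28*k + 5).
Factor: A=1; B=1; C=k**4 + 12*k**3/5 + 29*k**2/10 + 7*k/5 + 1/4.
Key eq: (1)·f(k+1) = (1)·f(k) + (k**4 + 12*k**3/5 + 29*k**2/10 + 7*k/5 + 1/4).
d = 5 from the (0,0,4) case.
A polynomial solution: f(k) = k**2*(4*k**3 + 2*k**2 + 2*k - 3)/20.
Get s_k = R·t_k = k**2*(-4*k**3 - 2*k**2 - 2*k + 3) with R(k) = B(k−1)f(k)/C(k) = k**2*(4*k**3 + 2*k**2 + 2*k - 3)/(20*k**4 + 48*k**3 + 58*k**2 + 28*k + 5).
Check: Δs_k = -20*k**4 - 48*k**3 - 58*k**2 - 28*k - 5. ✓
Telescope: S(n) = s_(n+1) − s_(1) = -4*n**5 - 22*n**4 - 50*n**3 - 55*n**2 - 28*n - 5 − (-5) = n*(-4*n**4 - 22*n**3 - 50*n**2 - 55*n - 28).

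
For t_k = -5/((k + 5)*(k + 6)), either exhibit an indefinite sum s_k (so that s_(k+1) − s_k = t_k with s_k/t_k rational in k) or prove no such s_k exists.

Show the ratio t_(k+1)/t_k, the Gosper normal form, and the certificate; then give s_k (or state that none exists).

s_k = -k/(k + 5)

Ratio r(k) = (k + 5)/(k + 7).
Factor: A=k + 5; B=k + 7; C=1.
Set up (k + 5)·f(k+1) − (k + 6)·f(k) − (1) = 0.
Bound: deg f ≤ 1.
Coefficient equations give f(k) = k/5.
Then R = B(k−1)f/C = k*(k + 6)/5, so s_k = R(k)·t_k = -k/(k + 5).
Δs = -5/(k**2 + 11*k + 30), as required.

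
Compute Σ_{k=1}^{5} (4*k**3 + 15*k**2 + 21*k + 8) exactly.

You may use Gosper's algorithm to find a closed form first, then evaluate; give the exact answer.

Σ = 2080

t_(k+1)/t_k = (4*k**3 + 27*k**2 + 63*k + 48)/(4*k**3 + 15*k**2 + 21*k + 8).
Normal form (A,B,C) = (1, 1, k**3 + 15*k**2/4 + 21*k/4 + 2).
Solve (1)·f(k+1) − (1)·f(k) = k**3 + 15*k**2/4 + 21*k/4 + 2.
From deg A=0, deg B=0, deg C=3: d=4.
Solve for f: f(k) = k**2*(k**2 + 3*k + 4)/4 (degree 4 ≤ 4).
Certificate R = B(k−1)f/C = k**2*(k**2 + 3*k + 4)/(4*k**3 + 15*k**2 + 21*k + 8) gives s_k = k**2*(k**2 + 3*k + 4).
Δs = 4*k**3 + 15*k**2 + 21*k + 8, as required.
Sum = s_(6) − s_(1); s_(6) = 2088, s_(1) = 8 ⇒ 2080.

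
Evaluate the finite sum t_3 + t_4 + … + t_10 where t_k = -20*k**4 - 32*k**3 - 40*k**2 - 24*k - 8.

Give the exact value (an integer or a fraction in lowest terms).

r(k) = (5*k**4 + 28*k**3 + 64*k**2 + 70*k + 31)/(5*k**4 + 8*k**3 + 10*k**2 + 6*k + 2) after simplifying.
Gosper form: A/B · C(k+1)/C(k) with A=1, B=1, C=k**4 + 8*k**3/5 + 2*k**2 + 6*k/5 + 2/5.
Key eq: (1)·f(k+1) = (1)·f(k) + (k**4 + 8*k**3/5 + 2*k**2 + 6*k/5 + 2/5).
d = 5 from the (0,0,4) case.
Solving with deg f ≤ 5: f(k) = k*(k**2 - k + 1)*(2*k**2 + k + 1)/10.
So s_k = (B(k−1)f/C)·t_k = (k*(k**2 - k + 1)*(2*k**2 + k + 1)/(2*(5*k**4 + 8*k**3 + 10*k**2 + 6*k + 2)))·t_k = 2*k*(-2*k**4 + k**3 - 2*k**2 - 1).
s_(k+1) − s_k = -20*k**4 - 32*k**3 - 40*k**2 - 24*k - 8 = t_k.
Telescoping: Σ = s_(11) − s_(3) = -620268 − (-924) = -619344.

Σ = -619344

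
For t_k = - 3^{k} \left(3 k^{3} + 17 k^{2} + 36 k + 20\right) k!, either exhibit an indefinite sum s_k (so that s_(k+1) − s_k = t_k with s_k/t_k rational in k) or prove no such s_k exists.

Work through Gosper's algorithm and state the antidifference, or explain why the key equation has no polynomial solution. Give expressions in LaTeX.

s_k = - 3^{k} \left(k^{2} + 3 k + 4\right) k!

The ratio is 3*(3*k**4 + 29*k**3 + 105*k**2 + 155*k + 76)/(3*k**3 + 17*k**2 + 36*k + 20).
Factor: A=3*k + 3; B=1; C=k**3 + 17*k**2/3 + 12*k + 20/3.
f must satisfy (3*k + 3)·f(k+1) − (1)·f(k) = k**3 + 17*k**2/3 + 12*k + 20/3.
deg f ≤ 2 (via 1,0,3).
Solving with deg f ≤ 2: f(k) = (k**2 + 3*k + 4)/3.
R(k) = B(k−1)·f(k)/C(k) = (k**2 + 3*k + 4)/(3*k**3 + 17*k**2 + 36*k + 20); s_k = R·t_k = -3**k*(k**2 + 3*k + 4)*factorial(k).
s_(k+1) − s_k = -3**k*(3*k**3 + 17*k**2 + 36*k + 20)*factorial(k) = t_k.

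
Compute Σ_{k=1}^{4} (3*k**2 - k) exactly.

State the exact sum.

Step 1: r(k) = (-k + 3*(k + 1)**2 - 1)/(k*(3*k - 1)).
Take A(k)=1, B(k)=1, C(k)=k**2 - k/3.
Set up (1)·f(k+1) − (1)·f(k) − (k**2 - k/3) = 0.
Degrees (0,0,2) ⇒ d ≤ 3.
Coefficient equations give f(k) = k*(k - 1)**2/3.
Certificate R = B(k−1)f/C = (k - 1)**2/(3*k - 1) gives s_k = k*(k**2 - 2*k + 1).
Check: Δs_k = k*(3*k - 1). ✓
Sum = s_(5) − s_(1); s_(5) = 80, s_(1) = 0 ⇒ 80.

Σ = 80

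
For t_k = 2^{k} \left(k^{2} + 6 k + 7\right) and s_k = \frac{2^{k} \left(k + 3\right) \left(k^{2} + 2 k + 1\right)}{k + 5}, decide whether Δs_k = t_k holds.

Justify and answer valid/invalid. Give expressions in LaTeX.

Invalid: residual \frac{2^{k + 1} \left(- k^{3} - 10 k^{2} - 35 k - 34\right)}{k^{2} + 11 k + 30} ≠ 0.

s_(k+1) = 2**(k + 1)*(k + 4)*(2*k + (k + 1)**2 + 3)/(k + 6)
s_(k+1) − s_k = 2**k*(k**4 + 15*k**3 + 83*k**2 + 187*k + 142)/(k**2 + 11*k + 30)
(s_(k+1) − s_k) − t_k = 2**(k + 1)*(-k**3 - 10*k**2 - 35*k - 34)/(k**2 + 11*k + 30)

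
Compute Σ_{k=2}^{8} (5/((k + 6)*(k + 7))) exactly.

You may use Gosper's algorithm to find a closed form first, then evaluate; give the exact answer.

Compute t_(k+1)/t_k: get (k + 6)/(k + 8).
Take A(k)=k + 6, B(k)=k + 8, C(k)=1.
Solve (k + 6)·f(k+1) − (k + 7)·f(k) = 1.
Degrees (1,1,0) ⇒ d ≤ 1.
Coefficient equations give f(k) = k/6.
Get s_k = R·t_k = 5*k/(6*(k + 6)) with R(k) = B(k−1)f(k)/C(k) = k*(k + 7)/6.
s_(k+1) − s_k = 5/(k**2 + 13*k + 42) = t_k.
Evaluate s at k=9 and k=2: 1/2 and 5/24; difference 7/24.

Σ = 7/24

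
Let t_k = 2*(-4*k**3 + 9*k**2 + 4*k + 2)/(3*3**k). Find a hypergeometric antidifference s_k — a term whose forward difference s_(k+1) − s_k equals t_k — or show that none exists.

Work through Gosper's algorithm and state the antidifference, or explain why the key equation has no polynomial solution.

s_k = (4*k**3 - 3*k**2 - k - 2)/3**k

Compute t_(k+1)/t_k: get (4*k**3 + 3*k**2 - 10*k - 11)/(3*(4*k**3 - 9*k**2 - 4*k - 2)).
Take A(k)=1/3, B(k)=1, C(k)=k**3 - 9*k**2/4 - k - 1/2.
Key eq: (1/3)·f(k+1) = (1)·f(k) + (k**3 - 9*k**2/4 - k - 1/2).
deg f ≤ 3 (via 0,0,3).
Coefficient equations give f(k) = -3*(4*k**3 - 3*k**2 - k - 2)/8.
R(k) = B(k−1)·f(k)/C(k) = -3*(4*k**3 - 3*k**2 - k - 2)/(2*(4*k**3 - 9*k**2 - 4*k - 2)); s_k = R·t_k = (4*k**3 - 3*k**2 - k - 2)/3**k.
Check: Δs_k = 2*(-4*k**3 + 9*k**2 + 4*k + 2)/(3*3**k). ✓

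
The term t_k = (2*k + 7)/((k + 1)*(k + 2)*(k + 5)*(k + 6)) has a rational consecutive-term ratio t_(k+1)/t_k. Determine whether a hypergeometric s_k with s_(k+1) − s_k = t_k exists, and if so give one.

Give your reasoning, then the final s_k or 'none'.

r(k) = (k + 1)*(k + 5)*(2*k + 9)/((k + 3)*(k + 7)*(2*k + 7)) after simplifying.
Normal form (A,B,C) = (k + 1, k + 7, k**3 + 21*k**2/2 + 73*k/2 + 42).
Need (k + 1)·f(k+1) − (k + 6)·f(k) = k**3 + 21*k**2/2 + 73*k/2 + 42.
deg f ≤ 5 (via 1,1,3).
Coefficient equations give f(k) = k*(k + 2)*(k + 3)*(k + 4)*(k + 6)/10.
Then R = B(k−1)f/C = k*(k + 2)*(k + 6)**2/(5*(2*k + 7)), so s_k = R(k)·t_k = k*(k + 6)/(5*(k**2 + 6*k + 5)).
Check: Δs_k = (2*k + 7)/(k**4 + 14*k**3 + 65*k**2 + 112*k + 60). ✓

s_k = k*(k + 6)/(5*(k**2 + 6*k + 5))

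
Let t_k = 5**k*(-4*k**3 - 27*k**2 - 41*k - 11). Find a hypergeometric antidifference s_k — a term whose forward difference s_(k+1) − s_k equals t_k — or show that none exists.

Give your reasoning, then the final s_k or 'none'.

Ratio r(k) = 5*(4*k**3 + 39*k**2 + 107*k + 83)/(4*k**3 + 27*k**2 + 41*k + 11).
Take A(k)=5, B(k)=1, C(k)=k**3 + 27*k**2/4 + 41*k/4 + 11/4.
Need (5)·f(k+1) − (1)·f(k) = k**3 + 27*k**2/4 + 41*k/4 + 11/4.
From deg A=0, deg B=0, deg C=3: d=3.
Solving with deg f ≤ 3: f(k) = (k**3 + 3*k**2 - k - 1)/4.
Get s_k = R·t_k = 5**k*(-k**3 - 3*k**2 + k + 1) with R(k) = B(k−1)f(k)/C(k) = (k**3 + 3*k**2 - k - 1)/(4*k**3 + 27*k**2 + 41*k + 11).
s_(k+1) − s_k = 5**k*(-4*k**3 - 27*k**2 - 41*k - 11) = t_k.

s_k = 5**k*(-k**3 - 3*k**2 + k + 1)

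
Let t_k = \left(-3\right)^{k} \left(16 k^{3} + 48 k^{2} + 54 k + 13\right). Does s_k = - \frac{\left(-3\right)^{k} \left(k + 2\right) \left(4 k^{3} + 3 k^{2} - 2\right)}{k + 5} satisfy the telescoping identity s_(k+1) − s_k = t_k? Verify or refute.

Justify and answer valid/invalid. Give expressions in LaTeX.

s_(k+1) = 3*(-3)**k*(k + 3)*(4*(k + 1)**3 + 3*(k + 1)**2 - 2)/(k + 6)
s_(k+1) − s_k = (-3)**k*(16*k**5 + 176*k**4 + 666*k**3 + 1156*k**2 + 914*k + 201)/(k**2 + 11*k + 30)
(s_(k+1) − s_k) − t_k = (-3)**(k + 1)*(16*k**4 + 132*k**3 + 297*k**2 + 283*k + 63)/(k**2 + 11*k + 30)

Invalid: residual \frac{\left(-3\right)^{k + 1} \left(16 k^{4} + 132 k^{3} + 297 k^{2} + 283 k + 63\right)}{k^{2} + 11 k + 30} ≠ 0.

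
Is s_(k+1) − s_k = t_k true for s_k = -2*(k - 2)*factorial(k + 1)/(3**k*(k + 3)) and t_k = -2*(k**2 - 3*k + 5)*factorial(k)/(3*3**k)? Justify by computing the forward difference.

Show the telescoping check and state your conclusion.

s_(k+1) = -2*(k - 1)*factorial(k + 2)/(3*3**k*(k + 4))
s_(k+1) − s_k = -2*(k**3 + k**2 - 5*k + 18)*factorial(k + 1)/(3*3**k*(k + 3)*(k + 4))
(s_(k+1) − s_k) − t_k = 4*(k**3 - 7*k + 21)*factorial(k)/(3*3**k*(k + 3)*(k + 4))

Invalid: residual 4*(k**3 - 7*k + 21)*factorial(k)/(3*3**k*(k + 3)*(k + 4)) ≠ 0.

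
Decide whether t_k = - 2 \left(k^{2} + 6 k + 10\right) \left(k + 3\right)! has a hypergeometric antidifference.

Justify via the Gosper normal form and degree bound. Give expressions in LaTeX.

The ratio is (k + 4)*(6*k + (k + 1)**2 + 16)/(k**2 + 6*k + 10).
So A=k + 4 and B=1, with C=k**2 + 6*k + 10.
f must satisfy (k + 4)·f(k+1) − (1)·f(k) = k**2 + 6*k + 10.
d = 1 from the (1,0,2) case.
Match coefficients ⇒ f(k) = k + 2.
Get s_k = R·t_k = -2*(k + 2)*factorial(k + 3) with R(k) = B(k−1)f(k)/C(k) = (k + 2)/(k**2 + 6*k + 10).
Δs = -2*(k**2 + 6*k + 10)*factorial(k + 3), as required.

Yes. s_k = - 2 \left(k + 2\right) \left(k + 3\right)!.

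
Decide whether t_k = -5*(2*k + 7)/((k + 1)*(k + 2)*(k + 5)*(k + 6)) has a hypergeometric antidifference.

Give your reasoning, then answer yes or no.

Yes. s_k = k*(-k - 6)/(k**2 + 6*k + 5).

Compute t_(k+1)/t_k: get (k + 1)*(k + 5)*(2*k + 9)/((k + 3)*(k + 7)*(2*k + 7)).
Gosper form: A/B · C(k+1)/C(k) with A=k + 1, B=k + 7, C=k**3 + 21*k**2/2 + 73*k/2 + 42.
Need (k + 1)·f(k+1) − (k + 6)·f(k) = k**3 + 21*k**2/2 + 73*k/2 + 42.
Bound: deg f ≤ 5.
Coefficient equations give f(k) = k*(k + 2)*(k + 3)*(k + 4)*(k + 6)/10.
So s_k = (B(k−1)f/C)·t_k = (k*(k + 2)*(k + 6)**2/(5*(2*k + 7)))·t_k = k*(-k - 6)/(k**2 + 6*k + 5).
s_(k+1) − s_k = 5*(-2*k - 7)/(k**4 + 14*k**3 + 65*k**2 + 112*k + 60) = t_k.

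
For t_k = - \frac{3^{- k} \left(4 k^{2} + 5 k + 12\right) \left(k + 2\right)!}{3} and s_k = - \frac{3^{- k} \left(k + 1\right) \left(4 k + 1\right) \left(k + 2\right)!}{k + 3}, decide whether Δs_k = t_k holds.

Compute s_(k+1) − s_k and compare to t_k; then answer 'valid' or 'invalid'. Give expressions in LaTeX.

Invalid: residual \frac{2 \cdot 3^{- k} \left(4 k^{3} + 17 k^{2} + 15 k + 33\right) \left(k + 2\right)!}{3 \left(k + 3\right) \left(k + 4\right)} ≠ 0.

s_(k+1) = -(k + 2)*(4*k + 5)*factorial(k + 3)/(3*3**k*(k + 4))
s_(k+1) − s_k = -(4*k**4 + 25*k**3 + 61*k**2 + 114*k + 78)*factorial(k + 2)/(3*3**k*(k + 3)*(k + 4))
(s_(k+1) − s_k) − t_k = 2*(4*k**3 + 17*k**2 + 15*k + 33)*factorial(k + 2)/(3*3**k*(k + 3)*(k + 4))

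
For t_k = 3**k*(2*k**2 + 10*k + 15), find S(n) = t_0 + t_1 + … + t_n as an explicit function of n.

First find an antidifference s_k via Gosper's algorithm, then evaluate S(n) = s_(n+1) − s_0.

The ratio is 3*(2*k**2 + 14*k + 27)/(2*k**2 + 10*k + 15).
So A=3 and B=1, with C=k**2 + 5*k + 15/2.
f must satisfy (3)·f(k+1) − (1)·f(k) = k**2 + 5*k + 15/2.
Bound: deg f ≤ 2.
Coefficient equations give f(k) = (k**2 + 2*k + 3)/2.
So s_k = (B(k−1)f/C)·t_k = ((k**2 + 2*k + 3)/(2*k**2 + 10*k + 15))·t_k = 3**k*(k**2 + 2*k + 3).
s_(k+1) − s_k = 3**k*(2*k**2 + 10*k + 15) = t_k.
s_(n+1) = 3**(n + 1)*(n**2 + 4*n + 6) and s_(0) = 3, so S(n) = 3*3**n*n**2 + 12*3**n*n + 18*3**n - 3.

S(n) = 3*3**n*n**2 + 12*3**n*n + 18*3**n - 3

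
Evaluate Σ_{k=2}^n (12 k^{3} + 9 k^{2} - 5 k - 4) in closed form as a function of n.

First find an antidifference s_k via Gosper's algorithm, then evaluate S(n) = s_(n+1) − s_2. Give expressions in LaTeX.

S(n) = 3 n^{4} + 9 n^{3} + 5 n^{2} - 5 n - 12

Compute t_(k+1)/t_k: get (12*k**3 + 45*k**2 + 49*k + 12)/(12*k**3 + 9*k**2 - 5*k - 4).
Factor: A=1; B=1; C=k**3 + 3*k**2/4 - 5*k/12 - 1/3.
Key eq: (1)·f(k+1) = (1)·f(k) + (k**3 + 3*k**2/4 - 5*k/12 - 1/3).
Bound: deg f ≤ 4.
Match coefficients ⇒ f(k) = k**2*(3*k**2 - 3*k - 4)/12.
R(k) = B(k−1)·f(k)/C(k) = k**2*(3*k**2 - 3*k - 4)/(12*k**3 + 9*k**2 - 5*k - 4); s_k = R·t_k = k**2*(3*k**2 - 3*k - 4).
Δs = 12*k**3 + 9*k**2 - 5*k - 4, as required.
Evaluate: s_(n+1) = 3*n**4 + 9*n**3 + 5*n**2 - 5*n - 4; subtract s_(2) = 8 ⇒ S(n) = 3*n**4 + 9*n**3 + 5*n**2 - 5*n - 12.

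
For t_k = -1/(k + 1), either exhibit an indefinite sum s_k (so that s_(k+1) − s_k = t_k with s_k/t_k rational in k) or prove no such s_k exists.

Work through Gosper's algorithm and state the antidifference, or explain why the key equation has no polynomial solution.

The ratio is (k + 1)/(k + 2).
Gosper form: A/B · C(k+1)/C(k) with A=k + 1, B=k + 2, C=1.
Need (k + 1)·f(k+1) − (k + 1)·f(k) = 1.
Bound: deg f ≤ 0.
Write f(k) = c0. Then LHS − RHS = -1, requiring -1 = 0: contradictory. No certificate.

none — t_k is not Gosper-summable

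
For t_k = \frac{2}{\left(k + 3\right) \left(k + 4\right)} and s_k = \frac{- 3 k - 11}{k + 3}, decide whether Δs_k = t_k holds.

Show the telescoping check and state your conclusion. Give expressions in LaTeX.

s_(k+1) = (-3*k - 14)/(k + 4)
s_(k+1) − s_k = 2/(k**2 + 7*k + 12)
(s_(k+1) − s_k) − t_k = 0

valid (s_(k+1) − s_k reduces to t_k)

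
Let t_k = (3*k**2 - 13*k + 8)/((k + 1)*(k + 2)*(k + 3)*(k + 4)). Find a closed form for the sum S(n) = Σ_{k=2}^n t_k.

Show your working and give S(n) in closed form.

S(n) = (11*n**3 - 81*n**2 + 46*n + 24)/(60*(n**3 + 9*n**2 + 26*n + 24))

r(k) = -(k + 1)*(13*k - 3*(k + 1)**2 + 5)/((k + 5)*(3*k**2 - 13*k + 8)) after simplifying.
So A=k + 1 and B=k + 5, with C=k**2 - 13*k/3 + 8/3.
f must satisfy (k + 1)·f(k+1) − (k + 4)·f(k) = k**2 - 13*k/3 + 8/3.
Bound: deg f ≤ 3.
Solving with deg f ≤ 3: f(k) = k*(k**2 + 15)/6.
R(k) = B(k−1)·f(k)/C(k) = k*(k + 4)*(k**2 + 15)/(2*(3*k**2 - 13*k + 8)); s_k = R·t_k = k*(k**2 + 15)/(2*(k + 1)*(k + 2)*(k + 3)).
s_(k+1) − s_k = (3*k**2 - 13*k + 8)/(k**4 + 10*k**3 + 35*k**2 + 50*k + 24) = t_k.
Σ_(k=2)^n t_k = s_(n+1) − s_(2) = ((n**3 + 3*n**2 + 18*n + 16)/(2*(n**3 + 9*n**2 + 26*n + 24))) − (19/60), i.e. (11*n**3 - 81*n**2 + 46*n + 24)/(60*(n**3 + 9*n**2 + 26*n + 24)).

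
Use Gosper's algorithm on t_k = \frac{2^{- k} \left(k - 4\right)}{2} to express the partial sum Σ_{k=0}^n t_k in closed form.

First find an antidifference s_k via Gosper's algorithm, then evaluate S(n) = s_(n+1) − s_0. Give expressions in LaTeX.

The ratio is (k - 3)/(2*(k - 4)).
Gosper form: A/B · C(k+1)/C(k) with A=1/2, B=1, C=k - 4.
Key eq: (1/2)·f(k+1) = (1)·f(k) + (k - 4).
From deg A=0, deg B=0, deg C=1: d=1.
Solve for f: f(k) = -2*(k - 3) (degree 1 ≤ 1).
Certificate R = B(k−1)f/C = -2*(k - 3)/(k - 4) gives s_k = (3 - k)/2**k.
Check: Δs_k = (k - 4)/(2*2**k). ✓
Σ_(k=0)^n t_k = s_(n+1) − s_(0) = (2**(-n - 1)*(2 - n)) − (3), i.e. (-6*2**n - n + 2)/(2*2**n).

S(n) = \frac{2^{- n} \left(- 6 \cdot 2^{n} - n + 2\right)}{2}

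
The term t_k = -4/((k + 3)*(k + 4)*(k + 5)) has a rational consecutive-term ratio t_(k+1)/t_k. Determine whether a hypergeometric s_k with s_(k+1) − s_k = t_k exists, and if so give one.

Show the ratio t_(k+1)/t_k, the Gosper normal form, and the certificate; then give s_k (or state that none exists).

t_(k+1)/t_k = (k + 3)/(k + 6).
Take A(k)=k + 3, B(k)=k + 6, C(k)=1.
Need (k + 3)·f(k+1) − (k + 5)·f(k) = 1.
deg f ≤ 2 (via 1,1,0).
Solve for f: f(k) = k*(k + 7)/24 (degree 2 ≤ 2).
Then R = B(k−1)f/C = k*(k + 5)*(k + 7)/24, so s_k = R(k)·t_k = k*(-k - 7)/(6*(k + 3)*(k + 4)).
Check: Δs_k = -4/(k**3 + 12*k**2 + 47*k + 60). ✓

s_k = k*(-k - 7)/(6*(k + 3)*(k + 4))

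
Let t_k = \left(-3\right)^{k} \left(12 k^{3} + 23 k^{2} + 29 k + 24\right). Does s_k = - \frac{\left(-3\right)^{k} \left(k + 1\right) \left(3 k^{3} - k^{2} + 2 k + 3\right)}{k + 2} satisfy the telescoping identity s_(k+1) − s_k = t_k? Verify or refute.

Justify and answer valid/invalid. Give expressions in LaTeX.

s_(k+1) = 3*(-3)**k*(k + 2)*(2*k + 3*(k + 1)**3 - (k + 1)**2 + 5)/(k + 3)
s_(k+1) − s_k = (-3)**k*(12*k**5 + 71*k**4 + 166*k**3 + 233*k**2 + 210*k + 93)/(k**2 + 5*k + 6)
(s_(k+1) − s_k) − t_k = (-3)**k*(-12*k**4 - 50*k**3 - 74*k**2 - 84*k - 51)/(k**2 + 5*k + 6)

Invalid: residual \frac{\left(-3\right)^{k} \left(- 12 k^{4} - 50 k^{3} - 74 k^{2} - 84 k - 51\right)}{k^{2} + 5 k + 6} ≠ 0.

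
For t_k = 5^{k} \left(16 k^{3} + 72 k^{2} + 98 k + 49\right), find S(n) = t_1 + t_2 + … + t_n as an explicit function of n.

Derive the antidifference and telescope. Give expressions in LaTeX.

The ratio is 5*(16*k**3 + 120*k**2 + 290*k + 235)/(16*k**3 + 72*k**2 + 98*k + 49).
Normal form (A,B,C) = (5, 1, k**3 + 9*k**2/2 + 49*k/8 + 49/16).
Key eq: (5)·f(k+1) = (1)·f(k) + (k**3 + 9*k**2/2 + 49*k/8 + 49/16).
Bound: deg f ≤ 3.
Solve for f: f(k) = (4*k**3 + 3*k**2 + 2*k + 1)/16 (degree 3 ≤ 3).
Get s_k = R·t_k = 5**k*(4*k**3 + 3*k**2 + 2*k + 1) with R(k) = B(k−1)f(k)/C(k) = (4*k**3 + 3*k**2 + 2*k + 1)/(16*k**3 + 72*k**2 + 98*k + 49).
s_(k+1) − s_k = 5**k*(16*k**3 + 72*k**2 + 98*k + 49) = t_k.
Telescope: S(n) = s_(n+1) − s_(1) = 5**(n + 1)*(4*n**3 + 15*n**2 + 20*n + 10) − (50) = 20*5**n*n**3 + 75*5**n*n**2 + 100*5**n*n + 50*5**n - 50.

S(n) = 20 \cdot 5^{n} n^{3} + 75 \cdot 5^{n} n^{2} + 100 \cdot 5^{n} n + 50 \cdot 5^{n} - 50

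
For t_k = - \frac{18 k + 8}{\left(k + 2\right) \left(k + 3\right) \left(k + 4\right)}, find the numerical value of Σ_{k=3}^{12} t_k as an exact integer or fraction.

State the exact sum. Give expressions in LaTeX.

r(k) = (k + 2)*(9*k + 13)/((k + 5)*(9*k + 4)) after simplifying.
So A=k + 2 and B=k + 5, with C=k + 4/9.
Need (k + 2)·f(k+1) − (k + 4)·f(k) = k + 4/9.
From deg A=1, deg B=1, deg C=1: d=2.
Coefficient equations give f(k) = k*(11*k + 1)/54.
Then R = B(k−1)f/C = k*(k + 4)*(11*k + 1)/(6*(9*k + 4)), so s_k = R(k)·t_k = -k*(11*k + 1)/(3*(k + 2)*(k + 3)).
Δs = 2*(-9*k - 4)/(k**3 + 9*k**2 + 26*k + 24), as required.
Evaluate s at k=13 and k=3: -13/5 and -17/15; difference -22/15.

Σ = -22/15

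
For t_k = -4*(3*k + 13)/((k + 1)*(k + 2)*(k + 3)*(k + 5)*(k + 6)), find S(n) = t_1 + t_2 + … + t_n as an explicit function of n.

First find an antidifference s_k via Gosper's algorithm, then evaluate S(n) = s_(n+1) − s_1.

Step 1: r(k) = (k + 1)*(k + 5)*(3*k + 16)/((k + 4)*(k + 7)*(3*k + 13)).
Normal form (A,B,C) = (k + 1, k + 7, k**2 + 25*k/3 + 52/3).
Key eq: (k + 1)·f(k+1) = (k + 6)·f(k) + (k**2 + 25*k/3 + 52/3).
Degrees (1,1,2) ⇒ d ≤ 5.
A polynomial solution: f(k) = k*(k + 3)*(k + 4)*(k**2 + 8*k + 17)/30.
Certificate R = B(k−1)f/C = k*(k + 3)*(k + 6)*(k**2 + 8*k + 17)/(10*(3*k + 13)) gives s_k = 2*k*(-k**2 - 8*k - 17)/(5*(k**3 + 8*k**2 + 17*k + 10)).
Δs = 4*(-3*k - 13)/(k**5 + 17*k**4 + 107*k**3 + 307*k**2 + 396*k + 180), as required.
Evaluate: s_(n+1) = 2*(-n**3 - 11*n**2 - 36*n - 26)/(5*(n**3 + 11*n**2 + 36*n + 36)); subtract s_(1) = -13/45 ⇒ S(n) = n*(-n**2 - 11*n - 36)/(9*(n**3 + 11*n**2 + 36*n + 36)).

S(n) = n*(-n**2 - 11*n - 36)/(9*(n**3 + 11*n**2 + 36*n + 36))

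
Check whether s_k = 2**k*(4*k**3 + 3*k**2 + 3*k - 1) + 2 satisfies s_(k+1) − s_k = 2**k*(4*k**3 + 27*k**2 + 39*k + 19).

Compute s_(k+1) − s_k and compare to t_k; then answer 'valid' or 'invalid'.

valid (s_(k+1) − s_k reduces to t_k)

s_(k+1) = 2*2**k*(3*k + 4*(k + 1)**3 + 3*(k + 1)**2 + 2) + 2
s_(k+1) − s_k = 2**k*(4*k**3 + 27*k**2 + 39*k + 19)
(s_(k+1) − s_k) − t_k = 0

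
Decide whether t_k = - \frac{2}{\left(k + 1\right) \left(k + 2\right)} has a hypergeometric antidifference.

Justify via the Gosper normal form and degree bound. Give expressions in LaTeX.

Yes. s_k = - \frac{2 k}{k + 1}.

Step 1: r(k) = (k + 1)/(k + 3).
Factor: A=k + 1; B=k + 3; C=1.
Set up (k + 1)·f(k+1) − (k + 2)·f(k) − (1) = 0.
Bound: deg f ≤ 1.
Match coefficients ⇒ f(k) = k.
So s_k = (B(k−1)f/C)·t_k = (k*(k + 2))·t_k = -2*k/(k + 1).
Δs = -2/(k**2 + 3*k + 2), as required.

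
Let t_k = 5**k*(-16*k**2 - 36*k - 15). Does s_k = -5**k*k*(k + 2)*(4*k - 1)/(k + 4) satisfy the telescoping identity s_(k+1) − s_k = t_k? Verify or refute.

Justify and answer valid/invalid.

s_(k+1) = -5**(k + 1)*(k + 1)*(k + 3)*(4*k + 3)/(k + 5)
s_(k+1) − s_k = 5**k*(-16*k**4 - 148*k**3 - 467*k**2 - 535*k - 180)/(k**2 + 9*k + 20)
(s_(k+1) − s_k) − t_k = 5**k*(32*k**3 + 192*k**2 + 320*k + 120)/(k**2 + 9*k + 20)

Invalid: residual 5**k*(32*k**3 + 192*k**2 + 320*k + 120)/(k**2 + 9*k + 20) ≠ 0.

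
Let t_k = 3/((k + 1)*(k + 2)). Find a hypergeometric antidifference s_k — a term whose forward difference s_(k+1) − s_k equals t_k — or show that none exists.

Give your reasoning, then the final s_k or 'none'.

Compute t_(k+1)/t_k: get (k + 1)/(k + 3).
Factor: A=k + 1; B=k + 3; C=1.
f must satisfy (k + 1)·f(k+1) − (k + 2)·f(k) = 1.
From deg A=1, deg B=1, deg C=0: d=1.
Solving with deg f ≤ 1: f(k) = k.
Then R = B(k−1)f/C = k*(k + 2), so s_k = R(k)·t_k = 3*k/(k + 1).
s_(k+1) − s_k = 3/(k**2 + 3*k + 2) = t_k.

s_k = 3*k/(k + 1)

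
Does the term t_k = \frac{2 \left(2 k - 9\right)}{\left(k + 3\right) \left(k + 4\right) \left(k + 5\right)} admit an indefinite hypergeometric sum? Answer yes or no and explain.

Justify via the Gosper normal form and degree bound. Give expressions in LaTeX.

Yes. s_k = \frac{k \left(- k - 23\right)}{4 \left(k + 3\right) \left(k + 4\right)}.

The ratio is (k + 3)*(2*k - 7)/((k + 6)*(2*k - 9)).
Normal form (A,B,C) = (k + 3, k + 6, k - 9/2).
Solve (k + 3)·f(k+1) − (k + 5)·f(k) = k - 9/2.
d = 2 from the (1,1,1) case.
Coefficient equations give f(k) = -k*(k + 23)/16.
Certificate R = B(k−1)f/C = -k*(k + 5)*(k + 23)/(8*(2*k - 9)) gives s_k = k*(-k - 23)/(4*(k + 3)*(k + 4)).
Check: Δs_k = 2*(2*k - 9)/(k**3 + 12*k**2 + 47*k + 60). ✓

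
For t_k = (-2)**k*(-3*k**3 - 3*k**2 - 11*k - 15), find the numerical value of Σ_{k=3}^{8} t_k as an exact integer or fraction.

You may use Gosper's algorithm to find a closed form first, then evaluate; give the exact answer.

Σ = -346896

t_(k+1)/t_k = 2*(-3*k**3 - 12*k**2 - 26*k - 32)/(3*k**3 + 3*k**2 + 11*k + 15).
Gosper form: A/B · C(k+1)/C(k) with A=-2, B=1, C=k**3 + k**2 + 11*k/3 + 5.
Need (-2)·f(k+1) − (1)·f(k) = k**3 + k**2 + 11*k/3 + 5.
d = 3 from the (0,0,3) case.
Solve for f: f(k) = -(k**3 - k**2 + 3*k + 3)/3 (degree 3 ≤ 3).
So s_k = (B(k−1)f/C)·t_k = (-(k**3 - k**2 + 3*k + 3)/(3*k**3 + 3*k**2 + 11*k + 15))·t_k = (-2)**k*(k**3 - k**2 + 3*k + 3).
s_(k+1) − s_k = (-2)**k*(-3*k**3 - 3*k**2 - 11*k - 15) = t_k.
Evaluate s at k=9 and k=3: -347136 and -240; difference -346896.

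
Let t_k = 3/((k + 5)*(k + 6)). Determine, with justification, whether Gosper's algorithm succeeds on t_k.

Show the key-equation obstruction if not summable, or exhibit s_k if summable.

Yes. s_k = 3*k/(5*(k + 5)).

Compute t_(k+1)/t_k: get (k + 5)/(k + 7).
Normal form (A,B,C) = (k + 5, k + 7, 1).
f must satisfy (k + 5)·f(k+1) − (k + 6)·f(k) = 1.
Bound: deg f ≤ 1.
A polynomial solution: f(k) = k/5.
So s_k = (B(k−1)f/C)·t_k = (k*(k + 6)/5)·t_k = 3*k/(5*(k + 5)).
Δs = 3/(k**2 + 11*k + 30), as required.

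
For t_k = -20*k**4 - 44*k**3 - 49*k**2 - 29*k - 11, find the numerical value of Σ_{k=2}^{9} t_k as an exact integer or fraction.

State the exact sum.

Σ = -410976

The ratio is (20*k**4 + 124*k**3 + 301*k**2 + 339*k + 153)/(20*k**4 + 44*k**3 + 49*k**2 + 29*k + 11).
Factor: A=1; B=1; C=k**4 + 11*k**3/5 + 49*k**2/20 + 29*k/20 + 11/20.
Set up (1)·f(k+1) − (1)·f(k) − (k**4 + 11*k**3/5 + 49*k**2/20 + 29*k/20 + 11/20) = 0.
Degrees (0,0,4) ⇒ d ≤ 5.
Coefficient equations give f(k) = k*(4*k**4 + k**3 + k**2 + k + 4)/20.
So s_k = (B(k−1)f/C)·t_k = (k*(4*k**4 + k**3 + k**2 + k + 4)/(20*k**4 + 44*k**3 + 49*k**2 + 29*k + 11))·t_k = k*(-4*k**4 - k**3 - k**2 - k - 4).
Δs = -20*k**4 - 44*k**3 - 49*k**2 - 29*k - 11, as required.
Σ_(k=2)^(9) t_k = s_(10) − s_(2) = -411140 − (-164) = -410976.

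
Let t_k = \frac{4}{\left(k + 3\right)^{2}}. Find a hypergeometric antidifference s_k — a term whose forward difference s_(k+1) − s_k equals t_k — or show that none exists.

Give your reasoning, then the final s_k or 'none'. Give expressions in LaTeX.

no hypergeometric antidifference exists

Ratio r(k) = (k + 3)**2/(k + 4)**2.
So A=k**2 + 6*k + 9 and B=k**2 + 8*k + 16, with C=1.
Set up (k**2 + 6*k + 9)·f(k+1) − (k**2 + 6*k + 9)·f(k) − (1) = 0.
From deg A=2, deg B=2, deg C=0: d=0.
Put f(k) = c0: A·f(k+1) − B(k−1)·f(k) − C = -1; need -1 = 0 — inconsistent ⇒ no f, not summable.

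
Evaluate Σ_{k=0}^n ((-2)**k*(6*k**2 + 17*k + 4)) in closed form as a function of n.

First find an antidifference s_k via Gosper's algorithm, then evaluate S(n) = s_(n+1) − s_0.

Ratio r(k) = 2*(-6*k**2 - 29*k - 27)/(6*k**2 + 17*k + 4).
Factor: A=-2; B=1; C=k**2 + 17*k/6 + 2/3.
Solve (-2)·f(k+1) − (1)·f(k) = k**2 + 17*k/6 + 2/3.
From deg A=0, deg B=0, deg C=2: d=2.
Solve for f: f(k) = -(k + 2)*(2*k - 1)/6 (degree 2 ≤ 2).
Certificate R = B(k−1)f/C = -(k + 2)*(2*k - 1)/(6*k**2 + 17*k + 4) gives s_k = (-2)**k*(-2*k**2 - 3*k + 2).
Δs = (-2)**k*(6*k**2 + 17*k + 4), as required.
Σ_(k=0)^n t_k = s_(n+1) − s_(0) = (2*(-2)**n*(2*n**2 + 7*n + 3)) − (2), i.e. 4*(-2)**n*n**2 + 14*(-2)**n*n + 6*(-2)**n - 2.

S(n) = 4*(-2)**n*n**2 + 14*(-2)**n*n + 6*(-2)**n - 2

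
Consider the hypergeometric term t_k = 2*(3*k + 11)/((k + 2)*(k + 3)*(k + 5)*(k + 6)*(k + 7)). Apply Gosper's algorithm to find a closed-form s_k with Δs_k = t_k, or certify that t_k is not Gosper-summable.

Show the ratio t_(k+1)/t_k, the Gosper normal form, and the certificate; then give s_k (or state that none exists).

Step 1: r(k) = (k + 2)*(k + 5)*(3*k + 14)/((k + 4)*(k + 8)*(3*k + 11)).
Take A(k)=k + 2, B(k)=k + 8, C(k)=k**2 + 23*k/3 + 44/3.
Solve (k + 2)·f(k+1) − (k + 7)·f(k) = k**2 + 23*k/3 + 44/3.
From deg A=1, deg B=1, deg C=2: d=5.
Solve for f: f(k) = k*(k + 3)*(k + 4)*(k**2 + 13*k + 52)/180 (degree 5 ≤ 5).
Then R = B(k−1)f/C = k*(k + 3)*(k + 7)*(k**2 + 13*k + 52)/(60*(3*k + 11)), so s_k = R(k)·t_k = k*(k**2 + 13*k + 52)/(30*(k**3 + 13*k**2 + 52*k + 60)).
Check: Δs_k = 2*(3*k + 11)/(k**5 + 23*k**4 + 203*k**3 + 853*k**2 + 1692*k + 1260). ✓

s_k = k*(k**2 + 13*k + 52)/(30*(k**3 + 13*k**2 + 52*k + 60))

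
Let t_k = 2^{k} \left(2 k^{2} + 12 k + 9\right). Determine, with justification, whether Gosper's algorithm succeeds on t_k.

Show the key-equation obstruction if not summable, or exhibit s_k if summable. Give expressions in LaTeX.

Ratio r(k) = 2*(2*k**2 + 16*k + 23)/(2*k**2 + 12*k + 9).
So A=2 and B=1, with C=k**2 + 6*k + 9/2.
Key eq: (2)·f(k+1) = (1)·f(k) + (k**2 + 6*k + 9/2).
Bound: deg f ≤ 2.
A polynomial solution: f(k) = (2*k**2 + 4*k - 3)/2.
Certificate R = B(k−1)f/C = (2*k**2 + 4*k - 3)/(2*k**2 + 12*k + 9) gives s_k = 2**k*(2*k**2 + 4*k - 3).
s_(k+1) − s_k = 2**k*(2*k**2 + 12*k + 9) = t_k.

Yes. s_k = 2^{k} \left(2 k^{2} + 4 k - 3\right).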